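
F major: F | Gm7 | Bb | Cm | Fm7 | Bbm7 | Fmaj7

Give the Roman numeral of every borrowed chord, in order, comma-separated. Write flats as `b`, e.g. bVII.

v, i7, iv7

F major has the diatonic set F, Gm, Am, Bb, C, Dm, Edim. F, Gm7, Bb and Fmaj7 all belong to that set. Cm (C–Eb–G) doesn't fit — on degree 5 F major would have C (V). Cm is the degree-5 chord of F minor, so it is the borrowed v. Fm7 (F–Ab–C–Eb) is not: scale degree 1 in F major carries F (I). In F minor the chord on that degree is Fm7, so here it functions as i7, borrowed from the parallel minor. Bbm7 (Bb–Db–F–Ab) is not: scale degree 4 in F major carries Bb (IV). In F minor the chord on that degree is Bbm7, so here it functions as iv7, borrowed from the parallel minor.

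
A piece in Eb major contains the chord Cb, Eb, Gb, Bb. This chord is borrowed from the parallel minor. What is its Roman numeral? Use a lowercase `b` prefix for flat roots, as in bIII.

bVImaj7

Cb is the lowered form of scale degree 6 in Eb major (the diatonic degree 6 is C). Cb–Eb–Gb–Bb is a major-seventh chord — the form found in Eb minor, not the diatonic vi (Cm). Borrowed into Eb major it is written bVImaj7.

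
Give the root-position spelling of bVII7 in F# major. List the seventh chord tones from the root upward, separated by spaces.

E G# B D

Scale degree 7 in F# major is E#. bVII7 uses the lowered form, E, taken from F# minor. Building the dominant-seventh chord from the parallel minor on E: E–G#–B–D.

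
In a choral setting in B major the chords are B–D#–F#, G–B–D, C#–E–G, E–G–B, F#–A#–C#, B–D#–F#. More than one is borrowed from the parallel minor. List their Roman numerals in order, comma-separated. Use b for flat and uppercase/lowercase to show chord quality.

The diatonic triads in B major are B, C#m, D#m, E, F#, G#m, A#dim. B–D#–F# = B and F#–A#–C# = F# both belong to that set. But G–B–D is foreign: the diatonic vi on degree 6 is G#m, whereas G comes from B minor. It is labeled bVI. C#–E–G is not: scale degree 2 in B major carries C#m (ii). In B minor the chord on that degree is C#dim, so here it functions as ii°, borrowed from the parallel minor. E–G–B is not: scale degree 4 in B major carries E (IV). In B minor the chord on that degree is Em, so here it functions as iv, borrowed from the parallel minor.

bVI, ii°, iv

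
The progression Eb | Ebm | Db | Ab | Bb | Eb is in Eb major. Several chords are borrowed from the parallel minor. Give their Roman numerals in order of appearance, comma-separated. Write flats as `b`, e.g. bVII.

i, bVII

Eb major has the diatonic set Eb, Fm, Gm, Ab, Bb, Cm, Ddim. Of the given chords, Eb, Ab and Bb are diatonic. But Ebm (Eb–Gb–Bb) is foreign: the diatonic I on degree 1 is Eb, whereas Ebm comes from Eb minor. It is labeled i. But Db (Db–F–Ab) is foreign: the diatonic vii° on degree 7 is Ddim, whereas Db comes from Eb minor. It is labeled bVII.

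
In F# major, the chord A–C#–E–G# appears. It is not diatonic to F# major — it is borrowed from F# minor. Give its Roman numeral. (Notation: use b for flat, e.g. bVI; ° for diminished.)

bIIImaj7

The root A is the lowered 3rd scale degree — diatonically F# major has A# there. The diatonic chord on degree 3 would be A#m (iii), but A–C#–E–G# is the major-seventh chord from F# minor. As a borrowed chord it is labeled bIIImaj7.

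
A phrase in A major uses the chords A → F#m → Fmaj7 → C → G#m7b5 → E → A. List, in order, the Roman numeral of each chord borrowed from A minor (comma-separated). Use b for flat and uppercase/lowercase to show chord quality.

bVImaj7, bIII

The diatonic triads in A major are A, Bm, C#m, D, E, F#m, G#dim. A, F#m, G#m7b5 and E all belong to that set. Fmaj7 (F–A–C–E) doesn't fit — on degree 6 A major would have F#m (vi). Fmaj7 is the degree-6 chord of A minor, so it is the borrowed bVImaj7. But C (C–E–G) is foreign: the diatonic iii on degree 3 is C#m, whereas C comes from A minor. It is labeled bIII.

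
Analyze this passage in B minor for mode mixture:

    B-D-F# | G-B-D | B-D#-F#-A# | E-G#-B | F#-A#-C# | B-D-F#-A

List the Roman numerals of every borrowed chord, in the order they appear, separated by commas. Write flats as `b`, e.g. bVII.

The diatonic triads in B minor (with V from harmonic minor) are Bm, C#dim, D, Em, F#, G, A. Of the given chords, B–D–F# = Bm, G–B–D = G, F#–A#–C# = F# and B–D–F#–A = Bm7 are diatonic. B–D#–F#–A# is not: scale degree 1 in B minor carries Bm (i). In B major the chord on that degree is Bmaj7, so here it functions as Imaj7, borrowed from the parallel major. E–G#–B is not: scale degree 4 in B minor carries Em (iv). In B major the chord on that degree is E, so here it functions as IV, borrowed from the parallel major.

Imaj7, IV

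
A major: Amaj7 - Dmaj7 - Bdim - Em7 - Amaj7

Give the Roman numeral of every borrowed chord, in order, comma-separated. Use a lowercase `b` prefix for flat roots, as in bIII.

The diatonic triads in A major are A, Bm, C#m, D, E, F#m, G#dim. Amaj7 and Dmaj7 are both diatonic. Bdim (B–D–F) doesn't fit — on degree 2 A major would have Bm (ii). Bdim is the degree-2 chord of A minor, so it is the borrowed ii°. Em7 (E–G–B–D) is not: scale degree 5 in A major carries E (V). In A minor the chord on that degree is Em7, so here it functions as v7, borrowed from the parallel minor.

ii°, v7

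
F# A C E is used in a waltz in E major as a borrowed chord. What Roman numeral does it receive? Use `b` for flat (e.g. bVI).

iiø7

F# is scale degree 2 in E major. F#–A–C–E is a half-diminished-seventh chord — the form found in E minor, not the diatonic ii (F#m). Borrowed into E major it is written iiø7.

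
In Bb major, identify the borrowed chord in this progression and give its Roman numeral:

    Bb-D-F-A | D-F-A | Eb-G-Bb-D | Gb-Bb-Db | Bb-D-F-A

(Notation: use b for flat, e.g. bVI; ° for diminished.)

bVI

Bb major has the diatonic set Bb, Cm, Dm, Eb, F, Gm, Adim. Of the given chords, Bb–D–F–A = Bbmaj7, D–F–A = Dm and Eb–G–Bb–D = Ebmaj7 are diatonic. But Gb–Bb–Db is foreign: the diatonic vi on degree 6 is Gm, whereas Gb comes from Bb minor. It is labeled bVI.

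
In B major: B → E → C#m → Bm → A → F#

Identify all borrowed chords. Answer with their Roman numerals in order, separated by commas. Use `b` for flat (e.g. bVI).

The diatonic triads in B major are B, C#m, D#m, E, F#, G#m, A#dim. Of the given chords, B, E, C#m and F# are diatonic. But Bm (B–D–F#) is foreign: the diatonic I on degree 1 is B, whereas Bm comes from B minor. It is labeled i. But A (A–C#–E) is foreign: the diatonic vii° on degree 7 is A#dim, whereas A comes from B minor. It is labeled bVII.

i, bVII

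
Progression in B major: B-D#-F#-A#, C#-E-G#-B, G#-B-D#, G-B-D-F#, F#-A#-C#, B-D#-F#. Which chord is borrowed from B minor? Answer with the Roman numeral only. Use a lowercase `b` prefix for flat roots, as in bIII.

B major has the diatonic set B, C#m, D#m, E, F#, G#m, A#dim. B–D#–F#–A# = Bmaj7, C#–E–G#–B = C#m7, G#–B–D# = G#m, F#–A#–C# = F# and B–D#–F# = B are all diatonic. G–B–D–F# is not: scale degree 6 in B major carries G#m (vi). In B minor the chord on that degree is Gmaj7, so here it functions as bVImaj7, borrowed from the parallel minor.

bVImaj7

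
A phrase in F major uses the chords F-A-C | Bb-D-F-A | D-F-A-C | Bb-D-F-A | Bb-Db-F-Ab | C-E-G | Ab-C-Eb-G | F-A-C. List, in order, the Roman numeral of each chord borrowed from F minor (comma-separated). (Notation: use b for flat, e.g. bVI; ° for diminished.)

The diatonic triads in F major are F, Gm, Am, Bb, C, Dm, Edim. F–A–C = F, Bb–D–F–A = Bbmaj7, D–F–A–C = Dm7 and C–E–G = C all belong to that set. Bb–Db–F–Ab doesn't fit — on degree 4 F major would have Bb (IV). Bbm7 is the degree-4 chord of F minor, so it is the borrowed iv7. Ab–C–Eb–G doesn't fit — on degree 3 F major would have Am (iii). Abmaj7 is the degree-3 chord of F minor, so it is the borrowed bIIImaj7.

iv7, bIIImaj7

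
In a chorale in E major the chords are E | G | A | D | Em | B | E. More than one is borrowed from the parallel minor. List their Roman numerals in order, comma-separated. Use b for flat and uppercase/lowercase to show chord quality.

E major has the diatonic set E, F#m, G#m, A, B, C#m, D#dim. Of the given chords, E, A and B are diatonic. G (G–B–D) doesn't fit — on degree 3 E major would have G#m (iii). G is the degree-3 chord of E minor, so it is the borrowed bIII. But D (D–F#–A) is foreign: the diatonic vii° on degree 7 is D#dim, whereas D comes from E minor. It is labeled bVII. Em (E–G–B) doesn't fit — on degree 1 E major would have E (I). Em is the degree-1 chord of E minor, so it is the borrowed i.

bIII, bVII, i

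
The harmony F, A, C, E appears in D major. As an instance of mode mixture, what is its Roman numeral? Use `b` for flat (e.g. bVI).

bIIImaj7

F is the lowered form of scale degree 3 in D major (the diatonic degree 3 is F#). Diatonically D major has F#m (iii) on that degree; F–A–C–E is instead the major-seventh chord native to D minor, so it takes the label bIIImaj7.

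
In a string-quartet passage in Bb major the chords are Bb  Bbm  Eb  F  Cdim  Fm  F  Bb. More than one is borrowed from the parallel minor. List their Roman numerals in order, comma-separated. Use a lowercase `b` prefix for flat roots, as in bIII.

i, ii°, v

In Bb major the diatonic chords are Bb, Cm, Dm, Eb, F, Gm, Adim. Bb, Eb and F all belong to that set. But Bbm (Bb–Db–F) is foreign: the diatonic I on degree 1 is Bb, whereas Bbm comes from Bb minor. It is labeled i. Cdim (C–Eb–Gb) is not: scale degree 2 in Bb major carries Cm (ii). In Bb minor the chord on that degree is Cdim, so here it functions as ii°, borrowed from the parallel minor. But Fm (F–Ab–C) is foreign: the diatonic V on degree 5 is F, whereas Fm comes from Bb minor. It is labeled v.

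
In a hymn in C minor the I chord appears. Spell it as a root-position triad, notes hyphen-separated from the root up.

The root, C, is scale degree 1 — the same note in C minor and C major; only the chord quality changes. In C major the chord on C is C–E–G.

C-E-G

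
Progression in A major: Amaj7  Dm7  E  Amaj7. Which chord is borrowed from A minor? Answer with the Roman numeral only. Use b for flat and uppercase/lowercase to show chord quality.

The diatonic triads in A major are A, Bm, C#m, D, E, F#m, G#dim. Amaj7 and E are both diatonic. Dm7 (D–F–A–C) doesn't fit — on degree 4 A major would have D (IV). Dm7 is the degree-4 chord of A minor, so it is the borrowed iv7.

iv7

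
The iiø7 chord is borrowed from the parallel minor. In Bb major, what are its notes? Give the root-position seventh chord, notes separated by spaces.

C Eb Gb Bb

The root, C, is scale degree 2 — the same note in Bb major and Bb minor; only the chord quality changes. Stacking thirds in Bb minor on C gives C–Eb–Gb–Bb.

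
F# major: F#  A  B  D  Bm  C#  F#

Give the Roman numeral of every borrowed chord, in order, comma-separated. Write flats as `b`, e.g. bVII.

F# major has the diatonic set F#, G#m, A#m, B, C#, D#m, E#dim. Of the given chords, F#, B and C# are diatonic. A (A–C#–E) doesn't fit — on degree 3 F# major would have A#m (iii). A is the degree-3 chord of F# minor, so it is the borrowed bIII. D (D–F#–A) is not: scale degree 6 in F# major carries D#m (vi). In F# minor the chord on that degree is D, so here it functions as bVI, borrowed from the parallel minor. Bm (B–D–F#) is not: scale degree 4 in F# major carries B (IV). In F# minor the chord on that degree is Bm, so here it functions as iv, borrowed from the parallel minor.

bIII, bVI, iv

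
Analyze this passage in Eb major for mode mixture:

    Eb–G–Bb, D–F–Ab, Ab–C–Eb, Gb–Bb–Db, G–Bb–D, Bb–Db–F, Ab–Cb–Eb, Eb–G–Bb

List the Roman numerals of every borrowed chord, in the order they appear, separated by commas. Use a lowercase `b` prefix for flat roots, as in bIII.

In Eb major the diatonic chords are Eb, Fm, Gm, Ab, Bb, Cm, Ddim. Of the given chords, Eb–G–Bb = Eb, D–F–Ab = Ddim, Ab–C–Eb = Ab and G–Bb–D = Gm are diatonic. Gb–Bb–Db doesn't fit — on degree 3 Eb major would have Gm (iii). Gb is the degree-3 chord of Eb minor, so it is the borrowed bIII. Bb–Db–F is not: scale degree 5 in Eb major carries Bb (V). In Eb minor the chord on that degree is Bbm, so here it functions as v, borrowed from the parallel minor. Ab–Cb–Eb is not: scale degree 4 in Eb major carries Ab (IV). In Eb minor the chord on that degree is Abm, so here it functions as iv, borrowed from the parallel minor.

bIII, v, iv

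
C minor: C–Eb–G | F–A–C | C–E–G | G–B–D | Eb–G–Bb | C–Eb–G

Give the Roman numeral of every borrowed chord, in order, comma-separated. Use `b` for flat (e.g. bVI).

IV, I

The diatonic triads in C minor (with V from harmonic minor) are Cm, Ddim, Eb, Fm, G, Ab, Bb. C–Eb–G = Cm, G–B–D = G and Eb–G–Bb = Eb are all diatonic. F–A–C doesn't fit — on degree 4 C minor would have Fm (iv). F is the degree-4 chord of C major, so it is the borrowed IV. C–E–G doesn't fit — on degree 1 C minor would have Cm (i). C is the degree-1 chord of C major, so it is the borrowed I.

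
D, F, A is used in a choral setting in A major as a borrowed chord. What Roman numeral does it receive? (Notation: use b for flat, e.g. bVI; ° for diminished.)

iv

D is scale degree 4 in A major. The diatonic chord on degree 4 would be D (IV), but D–F–A is the minor chord from A minor. As a borrowed chord it is labeled iv.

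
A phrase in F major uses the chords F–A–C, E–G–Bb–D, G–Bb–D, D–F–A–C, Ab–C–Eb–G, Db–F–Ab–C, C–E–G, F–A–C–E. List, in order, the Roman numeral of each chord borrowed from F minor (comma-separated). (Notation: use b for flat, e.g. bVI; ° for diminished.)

bIIImaj7, bVImaj7

The diatonic triads in F major are F, Gm, Am, Bb, C, Dm, Edim. F–A–C = F, E–G–Bb–D = Em7b5, G–Bb–D = Gm, D–F–A–C = Dm7, C–E–G = C and F–A–C–E = Fmaj7 are all diatonic. But Ab–C–Eb–G is foreign: the diatonic iii on degree 3 is Am, whereas Abmaj7 comes from F minor. It is labeled bIIImaj7. But Db–F–Ab–C is foreign: the diatonic vi on degree 6 is Dm, whereas Dbmaj7 comes from F minor. It is labeled bVImaj7.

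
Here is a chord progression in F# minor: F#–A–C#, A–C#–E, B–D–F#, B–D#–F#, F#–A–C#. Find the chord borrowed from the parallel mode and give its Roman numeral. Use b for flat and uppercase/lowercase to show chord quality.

IV

The diatonic triads in F# minor (with V from harmonic minor) are F#m, G#dim, A, Bm, C#, D, E. Of the given chords, F#–A–C# = F#m, A–C#–E = A and B–D–F# = Bm are diatonic. B–D#–F# is not: scale degree 4 in F# minor carries Bm (iv). In F# major the chord on that degree is B, so here it functions as IV, borrowed from the parallel major.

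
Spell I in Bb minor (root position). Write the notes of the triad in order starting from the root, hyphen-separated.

I is built on scale degree 1, which is Bb in both Bb minor and its parallel. In Bb major the chord on Bb is Bb–D–F.

Bb-D-F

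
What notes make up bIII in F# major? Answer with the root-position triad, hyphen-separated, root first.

A-C#-E

The root of bIII is the lowered 3rd degree: A# becomes A. Stacking thirds in F# minor on A gives A–C#–E.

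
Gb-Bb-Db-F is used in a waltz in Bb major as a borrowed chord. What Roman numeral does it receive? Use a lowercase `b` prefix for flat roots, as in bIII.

The root Gb is the lowered 6th scale degree — diatonically Bb major has G there. Diatonically Bb major has Gm (vi) on that degree; Gb–Bb–Db–F is instead the major-seventh chord native to Bb minor, so it takes the label bVImaj7.

bVImaj7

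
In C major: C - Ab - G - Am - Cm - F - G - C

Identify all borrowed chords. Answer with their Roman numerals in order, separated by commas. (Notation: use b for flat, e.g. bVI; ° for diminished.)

bVI, i

In C major the diatonic chords are C, Dm, Em, F, G, Am, Bdim. Of the given chords, C, G, Am and F are diatonic. Ab (Ab–C–Eb) is not: scale degree 6 in C major carries Am (vi). In C minor the chord on that degree is Ab, so here it functions as bVI, borrowed from the parallel minor. Cm (C–Eb–G) doesn't fit — on degree 1 C major would have C (I). Cm is the degree-1 chord of C minor, so it is the borrowed i.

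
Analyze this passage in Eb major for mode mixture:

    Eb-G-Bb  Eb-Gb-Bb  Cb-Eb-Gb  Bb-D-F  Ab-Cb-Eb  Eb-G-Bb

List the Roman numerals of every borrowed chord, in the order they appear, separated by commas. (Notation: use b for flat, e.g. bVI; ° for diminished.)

i, bVI, iv

In Eb major the diatonic chords are Eb, Fm, Gm, Ab, Bb, Cm, Ddim. Of the given chords, Eb–G–Bb = Eb and Bb–D–F = Bb are diatonic. Eb–Gb–Bb is not: scale degree 1 in Eb major carries Eb (I). In Eb minor the chord on that degree is Ebm, so here it functions as i, borrowed from the parallel minor. Cb–Eb–Gb is not: scale degree 6 in Eb major carries Cm (vi). In Eb minor the chord on that degree is Cb, so here it functions as bVI, borrowed from the parallel minor. But Ab–Cb–Eb is foreign: the diatonic IV on degree 4 is Ab, whereas Abm comes from Eb minor. It is labeled iv.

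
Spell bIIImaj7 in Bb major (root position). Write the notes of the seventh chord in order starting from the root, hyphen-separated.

bIIImaj7 is built on the lowered scale degree 3. In Bb major degree 3 is D; lowered it becomes Db. Stacking thirds in Bb minor on Db gives Db–F–Ab–C.

Db-F-Ab-C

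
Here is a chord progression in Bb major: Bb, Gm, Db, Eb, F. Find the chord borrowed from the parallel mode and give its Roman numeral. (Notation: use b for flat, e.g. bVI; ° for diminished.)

Bb major has the diatonic set Bb, Cm, Dm, Eb, F, Gm, Adim. Of the given chords, Bb, Gm, Eb and F are diatonic. But Db (Db–F–Ab) is foreign: the diatonic iii on degree 3 is Dm, whereas Db comes from Bb minor. It is labeled bIII.

bIII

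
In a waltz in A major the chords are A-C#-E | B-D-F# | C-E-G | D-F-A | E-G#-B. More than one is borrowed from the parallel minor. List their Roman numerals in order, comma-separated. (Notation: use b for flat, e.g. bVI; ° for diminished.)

A major has the diatonic set A, Bm, C#m, D, E, F#m, G#dim. A–C#–E = A, B–D–F# = Bm and E–G#–B = E are all diatonic. C–E–G is not: scale degree 3 in A major carries C#m (iii). In A minor the chord on that degree is C, so here it functions as bIII, borrowed from the parallel minor. D–F–A doesn't fit — on degree 4 A major would have D (IV). Dm is the degree-4 chord of A minor, so it is the borrowed iv.

bIII, iv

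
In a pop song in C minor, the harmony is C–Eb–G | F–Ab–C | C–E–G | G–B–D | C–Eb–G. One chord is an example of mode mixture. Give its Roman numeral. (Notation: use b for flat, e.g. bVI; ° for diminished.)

I

The diatonic triads in C minor (with V from harmonic minor) are Cm, Ddim, Eb, Fm, G, Ab, Bb. Of the given chords, C–Eb–G = Cm, F–Ab–C = Fm and G–B–D = G are diatonic. C–E–G is not: scale degree 1 in C minor carries Cm (i). In C major the chord on that degree is C, so here it functions as I, borrowed from the parallel major.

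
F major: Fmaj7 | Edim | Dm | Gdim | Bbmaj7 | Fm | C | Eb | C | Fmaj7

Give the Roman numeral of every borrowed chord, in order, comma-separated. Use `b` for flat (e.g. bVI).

ii°, i, bVII

F major has the diatonic set F, Gm, Am, Bb, C, Dm, Edim. Of the given chords, Fmaj7, Edim, Dm, Bbmaj7 and C are diatonic. Gdim (G–Bb–Db) doesn't fit — on degree 2 F major would have Gm (ii). Gdim is the degree-2 chord of F minor, so it is the borrowed ii°. But Fm (F–Ab–C) is foreign: the diatonic I on degree 1 is F, whereas Fm comes from F minor. It is labeled i. Eb (Eb–G–Bb) doesn't fit — on degree 7 F major would have Edim (vii°). Eb is the degree-7 chord of F minor, so it is the borrowed bVII.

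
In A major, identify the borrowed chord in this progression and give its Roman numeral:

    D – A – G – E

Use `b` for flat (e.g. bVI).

bVII

A major has the diatonic set A, Bm, C#m, D, E, F#m, G#dim. D, A and E are all diatonic. But G (G–B–D) is foreign: the diatonic vii° on degree 7 is G#dim, whereas G comes from A minor. It is labeled bVII.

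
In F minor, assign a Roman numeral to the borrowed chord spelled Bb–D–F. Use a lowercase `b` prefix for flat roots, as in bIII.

IV

The root Bb is the diatonic 4th degree of F minor; the borrowing shows in the chord quality. The diatonic chord on degree 4 would be Bbm (iv), but Bb–D–F is the major chord from F major. As a borrowed chord it is labeled IV.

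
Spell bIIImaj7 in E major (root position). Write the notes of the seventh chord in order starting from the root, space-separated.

G B D F#

Scale degree 3 in E major is G#. bIIImaj7 uses the lowered form, G, taken from E minor. Building the major-seventh chord from the parallel minor on G: G–B–D–F#.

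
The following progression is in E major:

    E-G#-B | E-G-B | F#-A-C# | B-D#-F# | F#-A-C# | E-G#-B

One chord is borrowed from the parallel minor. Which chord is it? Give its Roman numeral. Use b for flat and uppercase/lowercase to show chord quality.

i

In E major the diatonic chords are E, F#m, G#m, A, B, C#m, D#dim. Of the given chords, E–G#–B = E, F#–A–C# = F#m and B–D#–F# = B are diatonic. E–G–B is not: scale degree 1 in E major carries E (I). In E minor the chord on that degree is Em, so here it functions as i, borrowed from the parallel minor.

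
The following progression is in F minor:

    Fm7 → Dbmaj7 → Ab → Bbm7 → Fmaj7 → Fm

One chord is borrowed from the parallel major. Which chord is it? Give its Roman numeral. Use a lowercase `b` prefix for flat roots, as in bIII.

F minor has the diatonic set Fm, Gdim, Ab, Bbm, C, Db, Eb (with V from harmonic minor). Of the given chords, Fm7, Dbmaj7, Ab, Bbm7 and Fm are diatonic. Fmaj7 (F–A–C–E) is not: scale degree 1 in F minor carries Fm (i). In F major the chord on that degree is Fmaj7, so here it functions as Imaj7, borrowed from the parallel major.

Imaj7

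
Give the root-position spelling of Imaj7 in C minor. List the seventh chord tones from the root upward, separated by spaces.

Imaj7 is built on scale degree 1, which is C in both C minor and its parallel. In C major the chord on C is C–E–G–B.

C E G B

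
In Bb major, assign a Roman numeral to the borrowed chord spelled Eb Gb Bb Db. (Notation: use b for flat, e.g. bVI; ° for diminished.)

iv7

Eb is scale degree 4 in Bb major. Eb–Gb–Bb–Db is a minor-seventh chord — the form found in Bb minor, not the diatonic IV (Eb). Borrowed into Bb major it is written iv7.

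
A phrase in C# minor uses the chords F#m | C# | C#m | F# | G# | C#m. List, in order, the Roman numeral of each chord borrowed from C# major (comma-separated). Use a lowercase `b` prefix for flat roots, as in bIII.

The diatonic triads in C# minor (with V from harmonic minor) are C#m, D#dim, E, F#m, G#, A, B. F#m, C#m and G# are all diatonic. C# (C#–E#–G#) doesn't fit — on degree 1 C# minor would have C#m (i). C# is the degree-1 chord of C# major, so it is the borrowed I. F# (F#–A#–C#) is not: scale degree 4 in C# minor carries F#m (iv). In C# major the chord on that degree is F#, so here it functions as IV, borrowed from the parallel major.

I, IV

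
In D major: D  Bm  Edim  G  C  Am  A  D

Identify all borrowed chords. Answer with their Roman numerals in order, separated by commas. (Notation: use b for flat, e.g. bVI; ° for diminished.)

The diatonic triads in D major are D, Em, F#m, G, A, Bm, C#dim. D, Bm, G and A are all diatonic. Edim (E–G–Bb) is not: scale degree 2 in D major carries Em (ii). In D minor the chord on that degree is Edim, so here it functions as ii°, borrowed from the parallel minor. C (C–E–G) doesn't fit — on degree 7 D major would have C#dim (vii°). C is the degree-7 chord of D minor, so it is the borrowed bVII. But Am (A–C–E) is foreign: the diatonic V on degree 5 is A, whereas Am comes from D minor. It is labeled v.

ii°, bVII, v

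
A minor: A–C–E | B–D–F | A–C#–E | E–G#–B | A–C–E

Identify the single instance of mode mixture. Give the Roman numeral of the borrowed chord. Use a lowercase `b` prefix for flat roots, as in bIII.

I

In A minor (with V from harmonic minor) the diatonic chords are Am, Bdim, C, Dm, E, F, G. Of the given chords, A–C–E = Am, B–D–F = Bdim and E–G#–B = E are diatonic. A–C#–E is not: scale degree 1 in A minor carries Am (i). In A major the chord on that degree is A, so here it functions as I, borrowed from the parallel major.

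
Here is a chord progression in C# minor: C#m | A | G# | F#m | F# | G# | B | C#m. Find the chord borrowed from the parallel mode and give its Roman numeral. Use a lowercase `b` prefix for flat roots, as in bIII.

IV

In C# minor (with V from harmonic minor) the diatonic chords are C#m, D#dim, E, F#m, G#, A, B. Of the given chords, C#m, A, G#, F#m and B are diatonic. But F# (F#–A#–C#) is foreign: the diatonic iv on degree 4 is F#m, whereas F# comes from C# major. It is labeled IV.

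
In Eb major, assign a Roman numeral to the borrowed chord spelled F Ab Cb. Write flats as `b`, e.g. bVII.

ii°

The root F is the diatonic 2nd degree of Eb major; the borrowing shows in the chord quality. F–Ab–Cb is a diminished chord — the form found in Eb minor, not the diatonic ii (Fm). Borrowed into Eb major it is written ii°.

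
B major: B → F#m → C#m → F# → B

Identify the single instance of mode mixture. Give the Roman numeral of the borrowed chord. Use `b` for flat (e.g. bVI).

v

B major has the diatonic set B, C#m, D#m, E, F#, G#m, A#dim. B, C#m and F# all belong to that set. F#m (F#–A–C#) is not: scale degree 5 in B major carries F# (V). In B minor the chord on that degree is F#m, so here it functions as v, borrowed from the parallel minor.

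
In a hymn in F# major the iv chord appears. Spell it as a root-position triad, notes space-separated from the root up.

B D F#

iv is built on scale degree 4, which is B in both F# major and its parallel. Building the minor chord from the parallel minor on B: B–D–F#.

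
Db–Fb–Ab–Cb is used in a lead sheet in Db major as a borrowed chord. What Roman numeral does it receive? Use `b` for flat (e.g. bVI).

i7

Db is scale degree 1 in Db major. Db–Fb–Ab–Cb is a minor-seventh chord — the form found in Db minor, not the diatonic I (Db). Borrowed into Db major it is written i7.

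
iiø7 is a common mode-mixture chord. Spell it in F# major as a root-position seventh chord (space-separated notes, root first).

G# B D F#

The root, G#, is scale degree 2 — the same note in F# major and F# minor; only the chord quality changes. Building the half-diminished-seventh chord from the parallel minor on G#: G#–B–D–F#.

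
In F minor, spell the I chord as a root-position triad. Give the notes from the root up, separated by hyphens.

F-A-C

I is built on scale degree 1, which is F in both F minor and its parallel. In F major the chord on F is F–A–C.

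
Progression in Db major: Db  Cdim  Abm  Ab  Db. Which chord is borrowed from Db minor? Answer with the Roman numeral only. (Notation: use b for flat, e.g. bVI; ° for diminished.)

v

Db major has the diatonic set Db, Ebm, Fm, Gb, Ab, Bbm, Cdim. Db, Cdim and Ab are all diatonic. Abm (Ab–Cb–Eb) doesn't fit — on degree 5 Db major would have Ab (V). Abm is the degree-5 chord of Db minor, so it is the borrowed v.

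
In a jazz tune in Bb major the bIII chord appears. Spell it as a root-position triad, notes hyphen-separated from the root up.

The root of bIII is the lowered 3rd degree: D becomes Db. Stacking thirds in Bb minor on Db gives Db–F–Ab.

Db-F-Ab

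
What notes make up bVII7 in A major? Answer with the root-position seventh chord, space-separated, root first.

Scale degree 7 in A major is G#. bVII7 uses the lowered form, G, taken from A minor. Stacking thirds in A minor on G gives G–B–D–F.

G B D F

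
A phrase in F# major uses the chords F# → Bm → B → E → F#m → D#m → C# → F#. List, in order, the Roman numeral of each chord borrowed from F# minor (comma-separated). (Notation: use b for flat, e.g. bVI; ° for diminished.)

The diatonic triads in F# major are F#, G#m, A#m, B, C#, D#m, E#dim. Of the given chords, F#, B, D#m and C# are diatonic. Bm (B–D–F#) doesn't fit — on degree 4 F# major would have B (IV). Bm is the degree-4 chord of F# minor, so it is the borrowed iv. E (E–G#–B) doesn't fit — on degree 7 F# major would have E#dim (vii°). E is the degree-7 chord of F# minor, so it is the borrowed bVII. F#m (F#–A–C#) doesn't fit — on degree 1 F# major would have F# (I). F#m is the degree-1 chord of F# minor, so it is the borrowed i.

iv, bVII, i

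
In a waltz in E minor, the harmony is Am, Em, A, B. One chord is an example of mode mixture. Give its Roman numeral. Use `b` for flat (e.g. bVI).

IV

The diatonic triads in E minor (with V from harmonic minor) are Em, F#dim, G, Am, B, C, D. Am, Em and B are all diatonic. But A (A–C#–E) is foreign: the diatonic iv on degree 4 is Am, whereas A comes from E major. It is labeled IV.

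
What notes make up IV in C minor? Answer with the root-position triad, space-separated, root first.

IV is built on scale degree 4, which is F in both C minor and its parallel. In C major the chord on F is F–A–C.

F A C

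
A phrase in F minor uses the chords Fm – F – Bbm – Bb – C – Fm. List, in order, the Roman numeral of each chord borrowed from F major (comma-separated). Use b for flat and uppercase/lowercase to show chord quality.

The diatonic triads in F minor (with V from harmonic minor) are Fm, Gdim, Ab, Bbm, C, Db, Eb. Fm, Bbm and C all belong to that set. But F (F–A–C) is foreign: the diatonic i on degree 1 is Fm, whereas F comes from F major. It is labeled I. Bb (Bb–D–F) doesn't fit — on degree 4 F minor would have Bbm (iv). Bb is the degree-4 chord of F major, so it is the borrowed IV.

I, IV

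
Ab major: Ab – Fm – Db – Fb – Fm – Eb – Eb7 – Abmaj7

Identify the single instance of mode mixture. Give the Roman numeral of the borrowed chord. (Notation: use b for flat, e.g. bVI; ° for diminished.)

bVI

The diatonic triads in Ab major are Ab, Bbm, Cm, Db, Eb, Fm, Gdim. Ab, Fm, Db, Eb, Eb7 and Abmaj7 are all diatonic. But Fb (Fb–Ab–Cb) is foreign: the diatonic vi on degree 6 is Fm, whereas Fb comes from Ab minor. It is labeled bVI.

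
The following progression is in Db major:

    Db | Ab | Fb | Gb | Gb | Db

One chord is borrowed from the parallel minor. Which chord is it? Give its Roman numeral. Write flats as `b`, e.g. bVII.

Db major has the diatonic set Db, Ebm, Fm, Gb, Ab, Bbm, Cdim. Of the given chords, Db, Ab and Gb are diatonic. Fb (Fb–Ab–Cb) is not: scale degree 3 in Db major carries Fm (iii). In Db minor the chord on that degree is Fb, so here it functions as bIII, borrowed from the parallel minor.

bIII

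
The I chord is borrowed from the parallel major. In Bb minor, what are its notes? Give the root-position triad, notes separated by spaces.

I is built on scale degree 1, which is Bb in both Bb minor and its parallel. In Bb major the chord on Bb is Bb–D–F.

Bb D F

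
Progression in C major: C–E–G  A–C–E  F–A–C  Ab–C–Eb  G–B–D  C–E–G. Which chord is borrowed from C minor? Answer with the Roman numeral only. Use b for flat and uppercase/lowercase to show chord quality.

bVI

C major has the diatonic set C, Dm, Em, F, G, Am, Bdim. Of the given chords, C–E–G = C, A–C–E = Am, F–A–C = F and G–B–D = G are diatonic. But Ab–C–Eb is foreign: the diatonic vi on degree 6 is Am, whereas Ab comes from C minor. It is labeled bVI.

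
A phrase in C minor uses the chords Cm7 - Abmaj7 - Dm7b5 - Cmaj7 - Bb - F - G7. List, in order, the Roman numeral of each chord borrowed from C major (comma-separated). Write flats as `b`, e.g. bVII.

The diatonic triads in C minor (with V from harmonic minor) are Cm, Ddim, Eb, Fm, G, Ab, Bb. Of the given chords, Cm7, Abmaj7, Dm7b5, Bb and G7 are diatonic. Cmaj7 (C–E–G–B) doesn't fit — on degree 1 C minor would have Cm (i). Cmaj7 is the degree-1 chord of C major, so it is the borrowed Imaj7. F (F–A–C) doesn't fit — on degree 4 C minor would have Fm (iv). F is the degree-4 chord of C major, so it is the borrowed IV.

Imaj7, IV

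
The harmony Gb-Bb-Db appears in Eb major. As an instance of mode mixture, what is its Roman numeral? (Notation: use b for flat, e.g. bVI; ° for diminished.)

The root Gb is the lowered 3rd scale degree — diatonically Eb major has G there. Gb–Bb–Db is a major chord — the form found in Eb minor, not the diatonic iii (Gm). Borrowed into Eb major it is written bIII.

bIII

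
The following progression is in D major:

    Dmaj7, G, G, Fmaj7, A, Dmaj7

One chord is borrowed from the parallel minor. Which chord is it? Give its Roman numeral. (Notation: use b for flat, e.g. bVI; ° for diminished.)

The diatonic triads in D major are D, Em, F#m, G, A, Bm, C#dim. Of the given chords, Dmaj7, G and A are diatonic. Fmaj7 (F–A–C–E) doesn't fit — on degree 3 D major would have F#m (iii). Fmaj7 is the degree-3 chord of D minor, so it is the borrowed bIIImaj7.

bIIImaj7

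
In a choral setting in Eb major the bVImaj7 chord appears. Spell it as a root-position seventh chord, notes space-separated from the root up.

Cb Eb Gb Bb

The root of bVImaj7 is the lowered 6th degree: C becomes Cb. Stacking thirds in Eb minor on Cb gives Cb–Eb–Gb–Bb.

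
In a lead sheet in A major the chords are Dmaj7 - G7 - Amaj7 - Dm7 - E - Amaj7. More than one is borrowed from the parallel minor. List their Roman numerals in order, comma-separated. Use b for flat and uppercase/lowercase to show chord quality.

A major has the diatonic set A, Bm, C#m, D, E, F#m, G#dim. Dmaj7, Amaj7 and E are all diatonic. G7 (G–B–D–F) is not: scale degree 7 in A major carries G#dim (vii°). In A minor the chord on that degree is G7, so here it functions as bVII7, borrowed from the parallel minor. But Dm7 (D–F–A–C) is foreign: the diatonic IV on degree 4 is D, whereas Dm7 comes from A minor. It is labeled iv7.

bVII7, iv7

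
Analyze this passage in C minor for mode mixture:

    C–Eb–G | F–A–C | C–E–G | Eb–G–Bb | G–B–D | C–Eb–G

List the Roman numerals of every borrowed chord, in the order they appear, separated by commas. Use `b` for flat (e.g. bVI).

IV, I

In C minor (with V from harmonic minor) the diatonic chords are Cm, Ddim, Eb, Fm, G, Ab, Bb. Of the given chords, C–Eb–G = Cm, Eb–G–Bb = Eb and G–B–D = G are diatonic. F–A–C is not: scale degree 4 in C minor carries Fm (iv). In C major the chord on that degree is F, so here it functions as IV, borrowed from the parallel major. But C–E–G is foreign: the diatonic i on degree 1 is Cm, whereas C comes from C major. It is labeled I.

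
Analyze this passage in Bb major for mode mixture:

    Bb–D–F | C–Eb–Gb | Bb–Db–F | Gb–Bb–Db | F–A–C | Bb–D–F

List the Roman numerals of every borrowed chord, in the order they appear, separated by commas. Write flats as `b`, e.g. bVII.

ii°, i, bVI

The diatonic triads in Bb major are Bb, Cm, Dm, Eb, F, Gm, Adim. Bb–D–F = Bb and F–A–C = F are both diatonic. C–Eb–Gb doesn't fit — on degree 2 Bb major would have Cm (ii). Cdim is the degree-2 chord of Bb minor, so it is the borrowed ii°. But Bb–Db–F is foreign: the diatonic I on degree 1 is Bb, whereas Bbm comes from Bb minor. It is labeled i. Gb–Bb–Db is not: scale degree 6 in Bb major carries Gm (vi). In Bb minor the chord on that degree is Gb, so here it functions as bVI, borrowed from the parallel minor.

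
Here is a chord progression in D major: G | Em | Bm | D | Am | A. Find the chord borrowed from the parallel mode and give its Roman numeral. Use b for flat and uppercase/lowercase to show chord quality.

v

The diatonic triads in D major are D, Em, F#m, G, A, Bm, C#dim. Of the given chords, G, Em, Bm, D and A are diatonic. Am (A–C–E) doesn't fit — on degree 5 D major would have A (V). Am is the degree-5 chord of D minor, so it is the borrowed v.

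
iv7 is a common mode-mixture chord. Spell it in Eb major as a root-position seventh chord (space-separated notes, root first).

iv7 is built on scale degree 4, which is Ab in both Eb major and its parallel. In Eb minor the chord on Ab is Ab–Cb–Eb–Gb.

Ab Cb Eb Gb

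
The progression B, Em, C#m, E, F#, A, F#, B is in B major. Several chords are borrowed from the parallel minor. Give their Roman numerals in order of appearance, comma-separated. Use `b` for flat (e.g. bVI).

B major has the diatonic set B, C#m, D#m, E, F#, G#m, A#dim. B, C#m, E and F# are all diatonic. But Em (E–G–B) is foreign: the diatonic IV on degree 4 is E, whereas Em comes from B minor. It is labeled iv. But A (A–C#–E) is foreign: the diatonic vii° on degree 7 is A#dim, whereas A comes from B minor. It is labeled bVII.

iv, bVII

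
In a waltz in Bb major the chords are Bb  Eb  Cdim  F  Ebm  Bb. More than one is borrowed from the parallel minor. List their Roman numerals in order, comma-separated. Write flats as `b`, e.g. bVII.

ii°, iv

The diatonic triads in Bb major are Bb, Cm, Dm, Eb, F, Gm, Adim. Bb, Eb and F all belong to that set. But Cdim (C–Eb–Gb) is foreign: the diatonic ii on degree 2 is Cm, whereas Cdim comes from Bb minor. It is labeled ii°. Ebm (Eb–Gb–Bb) is not: scale degree 4 in Bb major carries Eb (IV). In Bb minor the chord on that degree is Ebm, so here it functions as iv, borrowed from the parallel minor.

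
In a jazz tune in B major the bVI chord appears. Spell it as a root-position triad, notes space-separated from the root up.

The root of bVI is the lowered 6th degree: G# becomes G. Stacking thirds in B minor on G gives G–B–D.

G B D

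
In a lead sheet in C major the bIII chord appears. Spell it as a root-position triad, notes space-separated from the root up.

The root of bIII is the lowered 3rd degree: E becomes Eb. Building the major chord from the parallel minor on Eb: Eb–G–Bb.

Eb G Bb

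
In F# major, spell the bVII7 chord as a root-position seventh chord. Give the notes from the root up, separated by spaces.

E G# B D

The root of bVII7 is the lowered 7th degree: E# becomes E. In F# minor the chord on E is E–G#–B–D.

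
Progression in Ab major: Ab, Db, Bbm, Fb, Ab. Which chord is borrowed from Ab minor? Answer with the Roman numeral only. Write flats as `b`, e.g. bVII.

The diatonic triads in Ab major are Ab, Bbm, Cm, Db, Eb, Fm, Gdim. Ab, Db and Bbm are all diatonic. Fb (Fb–Ab–Cb) doesn't fit — on degree 6 Ab major would have Fm (vi). Fb is the degree-6 chord of Ab minor, so it is the borrowed bVI.

bVI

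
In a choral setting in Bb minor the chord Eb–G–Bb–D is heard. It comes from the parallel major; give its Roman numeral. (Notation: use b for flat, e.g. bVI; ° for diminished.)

The root Eb is the diatonic 4th degree of Bb minor; the borrowing shows in the chord quality. The diatonic chord on degree 4 would be Ebm (iv), but Eb–G–Bb–D is the major-seventh chord from Bb major. As a borrowed chord it is labeled IVmaj7.

IVmaj7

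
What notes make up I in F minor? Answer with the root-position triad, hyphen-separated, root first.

F-A-C

The root, F, is scale degree 1 — the same note in F minor and F major; only the chord quality changes. In F major the chord on F is F–A–C.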